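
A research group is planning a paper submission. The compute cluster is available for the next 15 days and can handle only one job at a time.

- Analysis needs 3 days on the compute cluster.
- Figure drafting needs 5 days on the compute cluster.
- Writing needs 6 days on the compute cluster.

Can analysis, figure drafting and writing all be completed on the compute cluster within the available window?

Yes

Running back to back, the jobs need 3 + 5 + 6 = 14 days on the compute cluster.
Since 14 ≤ 15, they fit within the window.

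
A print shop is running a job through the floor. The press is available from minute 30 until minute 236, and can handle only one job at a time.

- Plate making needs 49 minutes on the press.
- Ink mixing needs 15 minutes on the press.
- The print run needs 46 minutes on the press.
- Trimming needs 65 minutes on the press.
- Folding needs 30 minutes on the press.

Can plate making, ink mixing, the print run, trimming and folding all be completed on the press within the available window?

Yes

The press window is 236 − 30 = 206 minutes.
Running back to back, the jobs need 49 + 15 + 46 + 65 + 30 = 205 minutes on the press.
Since 205 ≤ 206, they fit within the window.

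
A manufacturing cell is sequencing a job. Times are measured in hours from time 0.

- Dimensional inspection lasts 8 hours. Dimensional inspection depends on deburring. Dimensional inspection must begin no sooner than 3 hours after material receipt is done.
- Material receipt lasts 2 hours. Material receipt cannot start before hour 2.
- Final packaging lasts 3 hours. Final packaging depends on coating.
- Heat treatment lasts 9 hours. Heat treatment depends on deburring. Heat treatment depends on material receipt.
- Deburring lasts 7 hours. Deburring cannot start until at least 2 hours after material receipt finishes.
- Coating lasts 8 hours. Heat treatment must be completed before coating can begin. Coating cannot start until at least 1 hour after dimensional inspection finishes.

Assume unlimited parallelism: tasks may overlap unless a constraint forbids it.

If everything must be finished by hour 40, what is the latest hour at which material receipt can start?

9

Final packaging has no dependents, so it just needs to finish by hour 40. Starting by 40 − 3 = hour 37 achieves that.
Coating feeds into final packaging (must start by hour 37); so coating must finish by hour 37 and therefore start by hour 29.
Heat treatment has to be done before coating (must start by hour 29). That means finishing by hour 29, i.e. starting by 29 − 9 = hour 20.
Dimensional inspection feeds into coating (must start by hour 29, minus 1-hour gap → hour 28); so dimensional inspection must finish by hour 28 and therefore start by hour 20.
Deburring feeds heat treatment (must start by hour 20); dimensional inspection (must start by hour 20). Taking the minimum, deburring must finish by hour 20 and start by 20 − 7 = hour 13.
Material receipt must finish in time for deburring (must start by hour 13, minus 2-hour gap → hour 11); heat treatment (must start by hour 20); dimensional inspection (must start by hour 20, minus 3-hour gap → hour 17). The tightest is hour 11, so material receipt must start by 11 − 2 = hour 9.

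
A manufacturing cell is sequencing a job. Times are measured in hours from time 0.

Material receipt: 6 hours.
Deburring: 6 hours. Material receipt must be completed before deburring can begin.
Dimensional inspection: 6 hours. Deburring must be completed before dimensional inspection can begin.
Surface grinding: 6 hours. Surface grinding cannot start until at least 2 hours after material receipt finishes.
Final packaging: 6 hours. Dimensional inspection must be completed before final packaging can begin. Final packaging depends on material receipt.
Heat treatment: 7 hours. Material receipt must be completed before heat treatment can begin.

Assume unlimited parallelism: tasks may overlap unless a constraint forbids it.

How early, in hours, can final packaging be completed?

24

Material receipt has no prerequisites, so it starts at hour 0 and finishes at hour 6.
Deburring waits on material receipt (finishes hour 6), so it starts at hour 6 and finishes at 6 + 6 = hour 12.
Dimensional inspection waits on deburring (finishes hour 12), so it starts at hour 12 and finishes at 12 + 6 = hour 18.
Final packaging cannot start until dimensional inspection (finishes hour 18); material receipt (finishes hour 6). The controlling bound is hour 18, so final packaging finishes at 18 + 6 = hour 24.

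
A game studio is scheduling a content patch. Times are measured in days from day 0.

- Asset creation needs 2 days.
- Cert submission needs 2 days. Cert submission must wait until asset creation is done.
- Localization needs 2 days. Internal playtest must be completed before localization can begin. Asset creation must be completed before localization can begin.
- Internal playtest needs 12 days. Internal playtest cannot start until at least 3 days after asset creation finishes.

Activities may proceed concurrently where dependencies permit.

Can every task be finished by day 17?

No

Nothing blocks asset creation, so it runs from day 0 to day 2.
Cert submission cannot begin until asset creation (finishes day 2). It runs from day 2 to 2 + 2 = day 4.
Internal playtest cannot begin until asset creation (finishes day 2, plus 3-day gap → day 5). It runs from day 5 to 5 + 12 = day 17.
Localization cannot start until internal playtest (finishes day 17); asset creation (finishes day 2). The controlling bound is day 17, so localization finishes at 17 + 2 = day 19.
The earliest everything can be done is day 19, which is after the deadline of 17, so it is not possible.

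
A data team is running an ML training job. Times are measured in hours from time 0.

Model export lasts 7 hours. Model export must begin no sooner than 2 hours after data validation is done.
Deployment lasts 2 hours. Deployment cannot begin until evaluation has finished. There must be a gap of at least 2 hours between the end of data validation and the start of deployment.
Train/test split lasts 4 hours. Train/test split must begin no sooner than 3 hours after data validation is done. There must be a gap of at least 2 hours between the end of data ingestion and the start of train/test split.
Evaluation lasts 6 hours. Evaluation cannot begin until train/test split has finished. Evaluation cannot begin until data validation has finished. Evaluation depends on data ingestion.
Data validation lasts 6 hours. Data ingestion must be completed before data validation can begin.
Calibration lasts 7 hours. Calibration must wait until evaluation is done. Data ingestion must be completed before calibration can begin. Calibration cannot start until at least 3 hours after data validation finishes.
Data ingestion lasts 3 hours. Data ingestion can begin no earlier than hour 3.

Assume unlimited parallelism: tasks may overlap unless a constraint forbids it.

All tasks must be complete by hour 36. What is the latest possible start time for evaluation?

Nothing follows calibration; the deadline of hour 36 is its only limit. It must start by 36 − 7 = hour 29.
Nothing follows deployment; the deadline of hour 36 is its only limit. It must start by 36 − 2 = hour 34.
Evaluation must finish in time for calibration (must start by hour 29); deployment (must start by hour 34). The tightest is hour 29, so evaluation must start by 29 − 6 = hour 23.

23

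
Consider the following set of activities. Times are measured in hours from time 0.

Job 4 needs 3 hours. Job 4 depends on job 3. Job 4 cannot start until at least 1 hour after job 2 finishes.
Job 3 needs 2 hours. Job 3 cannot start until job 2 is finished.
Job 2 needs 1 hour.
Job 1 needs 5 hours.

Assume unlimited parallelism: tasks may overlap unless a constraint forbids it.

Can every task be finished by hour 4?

Nothing blocks job 2, so it runs from hour 0 to hour 1.
Job 3 waits on job 2 (finishes hour 1), so it starts at hour 1 and finishes at 1 + 2 = hour 3.
Job 4 needs all of job 3 (finishes hour 3); job 2 (finishes hour 1, plus 1-hour gap → hour 2). That puts its earliest start at hour 3; it finishes at 3 + 3 = hour 6.
Nothing blocks job 1, so it runs from hour 0 to hour 5.
The earliest everything can be done is hour 6, which is after the deadline of 4, so it is not possible.

No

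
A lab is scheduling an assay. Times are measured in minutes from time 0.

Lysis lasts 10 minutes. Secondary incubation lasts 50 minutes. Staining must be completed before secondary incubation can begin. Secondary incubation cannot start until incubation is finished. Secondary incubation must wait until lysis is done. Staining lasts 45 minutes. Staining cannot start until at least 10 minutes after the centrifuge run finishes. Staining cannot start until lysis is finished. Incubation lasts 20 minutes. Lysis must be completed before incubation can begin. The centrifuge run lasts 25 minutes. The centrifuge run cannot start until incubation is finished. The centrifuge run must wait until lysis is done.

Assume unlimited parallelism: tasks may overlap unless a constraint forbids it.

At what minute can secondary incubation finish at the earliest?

160

Lysis can start immediately at minute 0; it finishes at minute 10.
Incubation waits on lysis (finishes minute 10), so it starts at minute 10 and finishes at 10 + 20 = minute 30.
For the centrifuge run: incubation (finishes minute 30); lysis (finishes minute 10). Taking the maximum gives a start of minute 30, and it finishes at 30 + 25 = minute 55.
Staining needs all of the centrifuge run (finishes minute 55, plus 10-minute gap → minute 65); lysis (finishes minute 10). That puts its earliest start at minute 65; it finishes at 65 + 45 = minute 110.
Secondary incubation has to wait for staining (finishes minute 110); incubation (finishes minute 30); lysis (finishes minute 10). The latest of these is minute 110, so secondary incubation runs minute 110 to 110 + 50 = minute 160.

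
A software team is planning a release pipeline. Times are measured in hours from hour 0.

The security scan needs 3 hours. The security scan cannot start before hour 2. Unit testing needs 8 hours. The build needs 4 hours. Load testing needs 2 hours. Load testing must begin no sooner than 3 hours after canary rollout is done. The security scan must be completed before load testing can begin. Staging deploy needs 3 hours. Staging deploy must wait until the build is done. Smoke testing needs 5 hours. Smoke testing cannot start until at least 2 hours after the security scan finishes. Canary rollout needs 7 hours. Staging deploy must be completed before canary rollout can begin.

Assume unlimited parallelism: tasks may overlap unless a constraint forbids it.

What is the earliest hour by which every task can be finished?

After its own release at hour 2, the security scan can start at hour 2 and finishes at hour 5.
Smoke testing cannot begin until the security scan (finishes hour 5, plus 2-hour gap → hour 7). It runs from hour 7 to 7 + 5 = hour 12.
Unit testing has no prerequisites, so it starts at hour 0 and finishes at hour 8.
The build can start immediately at hour 0; it finishes at hour 4.
After the build (finishes hour 4), staging deploy can start at hour 4 and finishes at hour 7.
After staging deploy (finishes hour 7), canary rollout can start at hour 7 and finishes at hour 14.
Load testing needs all of canary rollout (finishes hour 14, plus 3-hour gap → hour 17); the security scan (finishes hour 5). That puts its earliest start at hour 17; it finishes at 17 + 2 = hour 19.
All tasks are finished once the last one completes. Finish times: The build at 4, Unit testing at 8, The security scan at 5, Staging deploy at 7, Smoke testing at 12, Canary rollout at 14, Load testing at 19. The latest is hour 19.

19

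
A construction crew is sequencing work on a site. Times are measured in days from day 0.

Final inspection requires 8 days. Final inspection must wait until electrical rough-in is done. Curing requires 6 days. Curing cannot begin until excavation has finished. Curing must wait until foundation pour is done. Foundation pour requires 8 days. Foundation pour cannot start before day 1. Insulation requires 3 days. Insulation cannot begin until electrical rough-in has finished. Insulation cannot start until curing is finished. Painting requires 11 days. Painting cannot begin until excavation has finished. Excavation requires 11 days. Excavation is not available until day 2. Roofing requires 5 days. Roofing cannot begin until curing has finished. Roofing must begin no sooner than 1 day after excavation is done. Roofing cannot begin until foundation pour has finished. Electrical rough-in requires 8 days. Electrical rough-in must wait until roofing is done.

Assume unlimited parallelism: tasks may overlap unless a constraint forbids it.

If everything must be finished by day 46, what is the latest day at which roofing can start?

To finish by day 46, insulation (duration 3) must start no later than day 43.
Nothing follows final inspection; the deadline of day 46 is its only limit. It must start by 46 − 8 = day 38.
Electrical rough-in has several dependents: insulation (must start by day 43); final inspection (must start by day 38). The earliest of those limits is day 38, so electrical rough-in must start by 38 − 8 = day 30.
Roofing must finish before electrical rough-in (must start by day 30). With a 5-day duration, roofing must start by 30 − 5 = day 25.

25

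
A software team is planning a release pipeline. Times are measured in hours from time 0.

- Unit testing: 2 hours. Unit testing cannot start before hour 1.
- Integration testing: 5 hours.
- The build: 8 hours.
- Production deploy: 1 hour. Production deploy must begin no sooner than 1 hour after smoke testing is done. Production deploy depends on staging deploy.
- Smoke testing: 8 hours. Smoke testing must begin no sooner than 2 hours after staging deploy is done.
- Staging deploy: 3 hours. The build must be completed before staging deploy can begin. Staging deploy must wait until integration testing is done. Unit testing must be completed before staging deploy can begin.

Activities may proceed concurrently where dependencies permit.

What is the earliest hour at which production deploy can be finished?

Integration testing can start immediately at hour 0; it finishes at hour 5.
Unit testing waits on its own release at hour 1, so it starts at hour 1 and finishes at 1 + 2 = hour 3.
Nothing blocks the build, so it runs from hour 0 to hour 8.
Staging deploy needs all of the build (finishes hour 8); integration testing (finishes hour 5); unit testing (finishes hour 3). That puts its earliest start at hour 8; it finishes at 8 + 3 = hour 11.
After staging deploy (finishes hour 11, plus 2-hour gap → hour 13), smoke testing can start at hour 13 and finishes at hour 21.
For production deploy: smoke testing (finishes hour 21, plus 1-hour gap → hour 22); staging deploy (finishes hour 11). Taking the maximum gives a start of hour 22, and it finishes at 22 + 1 = hour 23.

23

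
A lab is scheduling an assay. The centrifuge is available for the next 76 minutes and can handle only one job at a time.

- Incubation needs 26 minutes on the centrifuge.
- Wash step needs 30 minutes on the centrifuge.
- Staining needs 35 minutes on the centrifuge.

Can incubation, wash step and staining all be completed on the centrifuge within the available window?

No

Running back to back, the jobs need 26 + 30 + 35 = 91 minutes on the centrifuge.
Since 91 > 76, they cannot all fit.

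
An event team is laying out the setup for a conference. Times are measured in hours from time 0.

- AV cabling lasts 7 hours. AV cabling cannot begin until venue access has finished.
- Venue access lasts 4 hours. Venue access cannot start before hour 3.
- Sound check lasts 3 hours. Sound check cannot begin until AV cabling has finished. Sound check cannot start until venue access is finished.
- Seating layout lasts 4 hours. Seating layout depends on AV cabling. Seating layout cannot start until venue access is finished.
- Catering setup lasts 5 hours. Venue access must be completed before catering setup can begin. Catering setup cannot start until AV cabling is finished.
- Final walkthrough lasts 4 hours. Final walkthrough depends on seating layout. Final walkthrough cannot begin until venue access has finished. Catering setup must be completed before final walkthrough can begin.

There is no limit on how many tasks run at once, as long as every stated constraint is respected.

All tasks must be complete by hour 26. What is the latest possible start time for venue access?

To finish by hour 26, final walkthrough (duration 4) must start no later than hour 22.
Seating layout has to be done before final walkthrough (must start by hour 22). That means finishing by hour 22, i.e. starting by 22 − 4 = hour 18.
Catering setup has to be done before final walkthrough (must start by hour 22). That means finishing by hour 22, i.e. starting by 22 − 5 = hour 17.
To finish by hour 26, sound check (duration 3) must start no later than hour 23.
For AV cabling: seating layout (must start by hour 18); catering setup (must start by hour 17); sound check (must start by hour 23). The most restrictive is hour 17; with a 7-hour duration, AV cabling must start by hour 10.
Venue access has several dependents: AV cabling (must start by hour 10); seating layout (must start by hour 18); catering setup (must start by hour 17); sound check (must start by hour 23); final walkthrough (must start by hour 22). The earliest of those limits is hour 10, so venue access must start by 10 − 4 = hour 6.

6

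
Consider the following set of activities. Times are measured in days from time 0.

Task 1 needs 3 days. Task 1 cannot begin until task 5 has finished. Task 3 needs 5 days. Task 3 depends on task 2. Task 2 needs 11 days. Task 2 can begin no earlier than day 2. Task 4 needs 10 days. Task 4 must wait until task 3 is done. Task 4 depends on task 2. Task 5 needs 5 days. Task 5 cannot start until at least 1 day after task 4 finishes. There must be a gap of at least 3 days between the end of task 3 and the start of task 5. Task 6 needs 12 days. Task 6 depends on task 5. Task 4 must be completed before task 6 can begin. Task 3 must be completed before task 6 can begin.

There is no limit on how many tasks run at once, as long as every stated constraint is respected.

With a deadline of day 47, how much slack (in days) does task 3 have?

1

After its own release at day 2, task 2 can start at day 2 and finishes at day 13.
Task 3 waits on task 2 (finishes day 13), so it starts at day 13 and finishes at 13 + 5 = day 18.

Working backward from the deadline:
Task 1 must finish by day 47; it takes 3 days, so it must start by 47 − 3 = day 44.
Task 6 must finish by day 47; it takes 12 days, so it must start by 47 − 12 = day 35.
Task 5 has several dependents: task 1 (must start by day 44); task 6 (must start by day 35). The earliest of those limits is day 35, so task 5 must start by 35 − 5 = day 30.
For task 4: task 5 (must start by day 30, minus 1-day gap → day 29); task 6 (must start by day 35). The most restrictive is day 29; with a 10-day duration, task 4 must start by day 19.
For task 3: task 4 (must start by day 19); task 5 (must start by day 30, minus 3-day gap → day 27); task 6 (must start by day 35). The most restrictive is day 19; with a 5-day duration, task 3 must start by day 14.
So task 3 can start as early as day 13 and as late as day 14, giving 14 − 13 = 1 day of slack.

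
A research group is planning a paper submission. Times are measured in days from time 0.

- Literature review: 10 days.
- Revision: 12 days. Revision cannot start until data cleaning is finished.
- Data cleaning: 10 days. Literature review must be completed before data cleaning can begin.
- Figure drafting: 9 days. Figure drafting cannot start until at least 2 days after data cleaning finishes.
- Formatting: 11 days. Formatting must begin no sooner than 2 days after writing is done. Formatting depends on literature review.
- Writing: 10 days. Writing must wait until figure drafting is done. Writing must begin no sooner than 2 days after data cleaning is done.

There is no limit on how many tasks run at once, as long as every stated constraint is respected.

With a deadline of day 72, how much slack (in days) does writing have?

Literature review has no prerequisites, so it starts at day 0 and finishes at day 10.
Data cleaning cannot begin until literature review (finishes day 10). It runs from day 10 to 10 + 10 = day 20.
Figure drafting cannot begin until data cleaning (finishes day 20, plus 2-day gap → day 22). It runs from day 22 to 22 + 9 = day 31.
Writing needs all of figure drafting (finishes day 31); data cleaning (finishes day 20, plus 2-day gap → day 22). That puts its earliest start at day 31; it finishes at 31 + 10 = day 41.

Working backward from the deadline:
Nothing follows formatting; the deadline of day 72 is its only limit. It must start by 72 − 11 = day 61.
Writing must finish before formatting (must start by day 61, minus 2-day gap → day 59). With a 10-day duration, writing must start by 59 − 10 = day 49.
So writing can start as early as day 31 and as late as day 49, giving 49 − 31 = 18 days of slack.

18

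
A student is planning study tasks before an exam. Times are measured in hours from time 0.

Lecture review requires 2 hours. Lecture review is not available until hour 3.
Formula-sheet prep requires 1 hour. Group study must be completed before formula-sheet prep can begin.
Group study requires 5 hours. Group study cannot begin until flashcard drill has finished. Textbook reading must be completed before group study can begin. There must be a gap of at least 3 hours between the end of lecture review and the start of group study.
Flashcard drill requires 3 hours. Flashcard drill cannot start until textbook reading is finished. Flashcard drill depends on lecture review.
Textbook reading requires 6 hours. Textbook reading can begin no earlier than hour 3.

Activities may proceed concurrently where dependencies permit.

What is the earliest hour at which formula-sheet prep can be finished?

After its own release at hour 3, lecture review can start at hour 3 and finishes at hour 5.
After its own release at hour 3, textbook reading can start at hour 3 and finishes at hour 9.
Flashcard drill needs all of textbook reading (finishes hour 9); lecture review (finishes hour 5). That puts its earliest start at hour 9; it finishes at 9 + 3 = hour 12.
For group study: flashcard drill (finishes hour 12); textbook reading (finishes hour 9); lecture review (finishes hour 5, plus 3-hour gap → hour 8). Taking the maximum gives a start of hour 12, and it finishes at 12 + 5 = hour 17.
Formula-sheet prep cannot begin until group study (finishes hour 17). It runs from hour 17 to 17 + 1 = hour 18.

18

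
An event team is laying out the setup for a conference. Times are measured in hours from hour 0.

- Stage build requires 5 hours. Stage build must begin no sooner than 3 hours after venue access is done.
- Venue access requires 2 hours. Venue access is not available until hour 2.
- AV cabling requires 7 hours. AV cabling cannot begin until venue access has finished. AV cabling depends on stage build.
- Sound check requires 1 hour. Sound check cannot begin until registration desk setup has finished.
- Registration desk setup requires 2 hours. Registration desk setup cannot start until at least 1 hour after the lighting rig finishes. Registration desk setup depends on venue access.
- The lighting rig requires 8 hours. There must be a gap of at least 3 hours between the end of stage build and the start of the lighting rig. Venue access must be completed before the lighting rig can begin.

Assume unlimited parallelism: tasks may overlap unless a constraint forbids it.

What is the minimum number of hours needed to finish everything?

27

After its own release at hour 2, venue access can start at hour 2 and finishes at hour 4.
After venue access (finishes hour 4, plus 3-hour gap → hour 7), stage build can start at hour 7 and finishes at hour 12.
For AV cabling: venue access (finishes hour 4); stage build (finishes hour 12). Taking the maximum gives a start of hour 12, and it finishes at 12 + 7 = hour 19.
The lighting rig cannot start until stage build (finishes hour 12, plus 3-hour gap → hour 15); venue access (finishes hour 4). The controlling bound is hour 15, so the lighting rig finishes at 15 + 8 = hour 23.
Registration desk setup cannot start until the lighting rig (finishes hour 23, plus 1-hour gap → hour 24); venue access (finishes hour 4). The controlling bound is hour 24, so registration desk setup finishes at 24 + 2 = hour 26.
Sound check waits on registration desk setup (finishes hour 26), so it starts at hour 26 and finishes at 26 + 1 = hour 27.
All tasks are finished once the last one completes. Finish times: Venue access at 4, Stage build at 12, The lighting rig at 23, AV cabling at 19, Registration desk setup at 26, Sound check at 27. The latest is hour 27.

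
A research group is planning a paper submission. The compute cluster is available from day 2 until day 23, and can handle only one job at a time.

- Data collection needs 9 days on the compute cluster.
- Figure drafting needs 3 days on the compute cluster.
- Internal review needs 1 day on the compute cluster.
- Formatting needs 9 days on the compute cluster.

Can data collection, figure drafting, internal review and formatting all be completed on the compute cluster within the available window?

No

The compute cluster window is 23 − 2 = 21 days.
Running back to back, the jobs need 9 + 3 + 1 + 9 = 22 days on the compute cluster.
Since 22 > 21, they cannot all fit.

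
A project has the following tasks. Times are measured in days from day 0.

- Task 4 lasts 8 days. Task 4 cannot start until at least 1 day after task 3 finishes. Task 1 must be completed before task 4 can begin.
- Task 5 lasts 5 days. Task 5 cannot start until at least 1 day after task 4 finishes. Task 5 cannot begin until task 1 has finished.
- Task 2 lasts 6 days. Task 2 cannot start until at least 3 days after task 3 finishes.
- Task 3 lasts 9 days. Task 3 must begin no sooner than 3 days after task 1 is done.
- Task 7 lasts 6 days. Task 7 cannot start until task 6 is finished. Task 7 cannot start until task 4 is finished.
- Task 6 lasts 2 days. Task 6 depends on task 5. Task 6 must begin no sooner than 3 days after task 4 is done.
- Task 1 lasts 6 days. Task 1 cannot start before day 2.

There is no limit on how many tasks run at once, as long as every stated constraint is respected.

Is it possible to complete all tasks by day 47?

Yes

Task 1 cannot begin until its own release at day 2. It runs from day 2 to 2 + 6 = day 8.
Task 3 waits on task 1 (finishes day 8, plus 3-day gap → day 11), so it starts at day 11 and finishes at 11 + 9 = day 20.
For task 4: task 3 (finishes day 20, plus 1-day gap → day 21); task 1 (finishes day 8). Taking the maximum gives a start of day 21, and it finishes at 21 + 8 = day 29.
Task 5 needs all of task 4 (finishes day 29, plus 1-day gap → day 30); task 1 (finishes day 8). That puts its earliest start at day 30; it finishes at 30 + 5 = day 35.
Task 6 has to wait for task 5 (finishes day 35); task 4 (finishes day 29, plus 3-day gap → day 32). The latest of these is day 35, so task 6 runs day 35 to 35 + 2 = day 37.
Task 7 cannot start until task 6 (finishes day 37); task 4 (finishes day 29). The controlling bound is day 37, so task 7 finishes at 37 + 6 = day 43.
After task 3 (finishes day 20, plus 3-day gap → day 23), task 2 can start at day 23 and finishes at day 29.
Every task is finished by day 43, which is no later than the deadline of 47, so the schedule is feasible.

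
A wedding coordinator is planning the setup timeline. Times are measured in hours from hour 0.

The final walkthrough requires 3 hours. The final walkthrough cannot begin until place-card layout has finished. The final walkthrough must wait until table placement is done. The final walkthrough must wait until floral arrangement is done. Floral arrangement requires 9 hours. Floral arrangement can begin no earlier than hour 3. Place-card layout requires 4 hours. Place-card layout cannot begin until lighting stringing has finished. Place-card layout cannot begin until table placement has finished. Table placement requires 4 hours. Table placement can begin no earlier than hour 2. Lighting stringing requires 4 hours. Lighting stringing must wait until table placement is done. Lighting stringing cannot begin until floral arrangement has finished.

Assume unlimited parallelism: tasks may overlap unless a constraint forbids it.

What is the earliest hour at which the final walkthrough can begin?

20

Floral arrangement waits on its own release at hour 3, so it starts at hour 3 and finishes at 3 + 9 = hour 12.
Table placement cannot begin until its own release at hour 2. It runs from hour 2 to 2 + 4 = hour 6.
For lighting stringing: table placement (finishes hour 6); floral arrangement (finishes hour 12). Taking the maximum gives a start of hour 12, and it finishes at 12 + 4 = hour 16.
Place-card layout cannot start until lighting stringing (finishes hour 16); table placement (finishes hour 6). The controlling bound is hour 16, so place-card layout finishes at 16 + 4 = hour 20.
The final walkthrough waits on place-card layout (finishes hour 20); table placement (finishes hour 6); floral arrangement (finishes hour 12). The latest of these is hour 20, which is the earliest the final walkthrough can start.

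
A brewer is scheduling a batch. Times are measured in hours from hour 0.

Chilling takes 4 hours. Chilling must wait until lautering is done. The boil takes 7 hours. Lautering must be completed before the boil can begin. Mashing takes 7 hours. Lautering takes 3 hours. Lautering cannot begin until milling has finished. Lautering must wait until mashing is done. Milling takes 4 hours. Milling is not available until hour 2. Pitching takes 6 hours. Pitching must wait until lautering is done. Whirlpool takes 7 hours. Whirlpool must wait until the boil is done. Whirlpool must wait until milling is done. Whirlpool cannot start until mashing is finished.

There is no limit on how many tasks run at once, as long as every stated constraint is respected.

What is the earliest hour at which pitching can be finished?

Nothing blocks mashing, so it runs from hour 0 to hour 7.
After its own release at hour 2, milling can start at hour 2 and finishes at hour 6.
Lautering has to wait for milling (finishes hour 6); mashing (finishes hour 7). The latest of these is hour 7, so lautering runs hour 7 to 7 + 3 = hour 10.
Pitching waits on lautering (finishes hour 10), so it starts at hour 10 and finishes at 10 + 6 = hour 16.

16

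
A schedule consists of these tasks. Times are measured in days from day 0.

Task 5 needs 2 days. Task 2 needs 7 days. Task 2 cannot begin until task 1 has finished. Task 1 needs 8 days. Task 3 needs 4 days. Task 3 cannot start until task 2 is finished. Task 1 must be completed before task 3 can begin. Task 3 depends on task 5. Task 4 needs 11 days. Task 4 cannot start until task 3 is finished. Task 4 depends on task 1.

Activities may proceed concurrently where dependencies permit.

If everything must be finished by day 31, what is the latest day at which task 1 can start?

Task 4 has no dependents, so it just needs to finish by day 31. Starting by 31 − 11 = day 20 achieves that.
Task 3 has to be done before task 4 (must start by day 20). That means finishing by day 20, i.e. starting by 20 − 4 = day 16.
Task 2 has to be done before task 3 (must start by day 16). That means finishing by day 16, i.e. starting by 16 − 7 = day 9.
For task 1: task 2 (must start by day 9); task 3 (must start by day 16); task 4 (must start by day 20). The most restrictive is day 9; with an 8-day duration, task 1 must start by day 1.

1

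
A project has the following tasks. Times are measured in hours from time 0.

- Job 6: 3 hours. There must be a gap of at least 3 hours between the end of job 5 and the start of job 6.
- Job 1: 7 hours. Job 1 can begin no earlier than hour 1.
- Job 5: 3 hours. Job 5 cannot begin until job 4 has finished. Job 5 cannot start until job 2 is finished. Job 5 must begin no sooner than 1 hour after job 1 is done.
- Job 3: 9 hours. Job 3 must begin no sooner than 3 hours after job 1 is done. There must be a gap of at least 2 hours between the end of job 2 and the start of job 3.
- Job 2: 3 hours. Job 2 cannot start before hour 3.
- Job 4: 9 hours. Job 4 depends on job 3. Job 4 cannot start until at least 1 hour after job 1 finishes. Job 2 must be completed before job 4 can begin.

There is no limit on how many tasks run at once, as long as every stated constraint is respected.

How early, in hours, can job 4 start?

20

Job 2 cannot begin until its own release at hour 3. It runs from hour 3 to 3 + 3 = hour 6.
Job 1 cannot begin until its own release at hour 1. It runs from hour 1 to 1 + 7 = hour 8.
For job 3: job 1 (finishes hour 8, plus 3-hour gap → hour 11); job 2 (finishes hour 6, plus 2-hour gap → hour 8). Taking the maximum gives a start of hour 11, and it finishes at 11 + 9 = hour 20.
Job 4 waits on job 3 (finishes hour 20); job 1 (finishes hour 8, plus 1-hour gap → hour 9); job 2 (finishes hour 6). The latest of these is hour 20, which is the earliest job 4 can start.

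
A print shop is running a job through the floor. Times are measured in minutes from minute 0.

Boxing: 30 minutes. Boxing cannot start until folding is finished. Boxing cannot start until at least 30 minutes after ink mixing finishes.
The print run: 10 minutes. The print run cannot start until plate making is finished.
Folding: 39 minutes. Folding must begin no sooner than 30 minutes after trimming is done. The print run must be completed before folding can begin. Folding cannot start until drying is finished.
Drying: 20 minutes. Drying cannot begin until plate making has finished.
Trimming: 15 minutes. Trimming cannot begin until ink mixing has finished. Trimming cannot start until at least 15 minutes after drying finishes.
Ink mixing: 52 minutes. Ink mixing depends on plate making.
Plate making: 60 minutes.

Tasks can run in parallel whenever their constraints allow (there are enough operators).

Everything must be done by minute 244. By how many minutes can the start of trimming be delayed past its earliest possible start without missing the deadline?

18

Plate making has no prerequisites, so it starts at minute 0 and finishes at minute 60.
Drying cannot begin until plate making (finishes minute 60). It runs from minute 60 to 60 + 20 = minute 80.
After plate making (finishes minute 60), ink mixing can start at minute 60 and finishes at minute 112.
For trimming: ink mixing (finishes minute 112); drying (finishes minute 80, plus 15-minute gap → minute 95). Taking the maximum gives a start of minute 112, and it finishes at 112 + 15 = minute 127.

Working backward from the deadline:
To finish by minute 244, boxing (duration 30) must start no later than minute 214.
Folding feeds into boxing (must start by minute 214); so folding must finish by minute 214 and therefore start by minute 175.
Trimming must finish before folding (must start by minute 175, minus 30-minute gap → minute 145). With a 15-minute duration, trimming must start by 145 − 15 = minute 130.
So trimming can start as early as minute 112 and as late as minute 130, giving 130 − 112 = 18 minutes of slack.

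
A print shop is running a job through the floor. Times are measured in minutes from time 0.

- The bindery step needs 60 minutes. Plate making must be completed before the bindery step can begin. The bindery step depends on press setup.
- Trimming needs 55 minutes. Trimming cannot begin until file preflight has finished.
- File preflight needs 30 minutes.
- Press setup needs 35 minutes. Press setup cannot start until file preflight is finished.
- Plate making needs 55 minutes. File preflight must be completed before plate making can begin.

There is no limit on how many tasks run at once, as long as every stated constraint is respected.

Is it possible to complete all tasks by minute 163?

File preflight has no prerequisites, so it starts at minute 0 and finishes at minute 30.
After file preflight (finishes minute 30), trimming can start at minute 30 and finishes at minute 85.
After file preflight (finishes minute 30), press setup can start at minute 30 and finishes at minute 65.
Plate making cannot begin until file preflight (finishes minute 30). It runs from minute 30 to 30 + 55 = minute 85.
The bindery step needs all of plate making (finishes minute 85); press setup (finishes minute 65). That puts its earliest start at minute 85; it finishes at 85 + 60 = minute 145.
Every task is finished by minute 145, which is no later than the deadline of 163, so the schedule is feasible.

Yes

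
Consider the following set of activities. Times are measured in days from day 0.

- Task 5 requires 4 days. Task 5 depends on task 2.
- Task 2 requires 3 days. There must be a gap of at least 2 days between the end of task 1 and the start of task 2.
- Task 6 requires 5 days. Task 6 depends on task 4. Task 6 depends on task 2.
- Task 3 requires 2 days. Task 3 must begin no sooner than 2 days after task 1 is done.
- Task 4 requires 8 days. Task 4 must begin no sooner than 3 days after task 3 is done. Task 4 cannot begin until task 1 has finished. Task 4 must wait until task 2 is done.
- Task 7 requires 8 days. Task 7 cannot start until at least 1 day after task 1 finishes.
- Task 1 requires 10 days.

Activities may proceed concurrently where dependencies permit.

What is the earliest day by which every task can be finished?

Nothing blocks task 1, so it runs from day 0 to day 10.
Task 7 cannot begin until task 1 (finishes day 10, plus 1-day gap → day 11). It runs from day 11 to 11 + 8 = day 19.
Task 3 cannot begin until task 1 (finishes day 10, plus 2-day gap → day 12). It runs from day 12 to 12 + 2 = day 14.
After task 1 (finishes day 10, plus 2-day gap → day 12), task 2 can start at day 12 and finishes at day 15.
After task 2 (finishes day 15), task 5 can start at day 15 and finishes at day 19.
Task 4 cannot start until task 3 (finishes day 14, plus 3-day gap → day 17); task 1 (finishes day 10); task 2 (finishes day 15). The controlling bound is day 17, so task 4 finishes at 17 + 8 = day 25.
Task 6 cannot start until task 4 (finishes day 25); task 2 (finishes day 15). The controlling bound is day 25, so task 6 finishes at 25 + 5 = day 30.
All tasks are finished once the last one completes. Finish times: Task 1 at 10, Task 2 at 15, Task 3 at 14, Task 4 at 25, Task 5 at 19, Task 6 at 30, Task 7 at 19. The latest is day 30.

30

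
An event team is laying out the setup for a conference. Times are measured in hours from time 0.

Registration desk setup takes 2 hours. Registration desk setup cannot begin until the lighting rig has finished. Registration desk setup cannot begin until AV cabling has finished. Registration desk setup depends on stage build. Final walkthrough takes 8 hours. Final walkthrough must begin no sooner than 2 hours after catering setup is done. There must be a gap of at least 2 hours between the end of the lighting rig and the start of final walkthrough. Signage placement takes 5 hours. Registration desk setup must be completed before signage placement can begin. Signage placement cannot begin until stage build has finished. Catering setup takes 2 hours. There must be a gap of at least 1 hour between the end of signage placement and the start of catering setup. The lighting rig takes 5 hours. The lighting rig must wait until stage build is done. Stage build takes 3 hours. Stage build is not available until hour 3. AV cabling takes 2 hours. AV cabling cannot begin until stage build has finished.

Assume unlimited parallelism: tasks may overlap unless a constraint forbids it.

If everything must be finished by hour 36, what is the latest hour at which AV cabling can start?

14

Final walkthrough must finish by hour 36; it takes 8 hours, so it must start by 36 − 8 = hour 28.
Catering setup feeds into final walkthrough (must start by hour 28, minus 2-hour gap → hour 26); so catering setup must finish by hour 26 and therefore start by hour 24.
Signage placement feeds into catering setup (must start by hour 24, minus 1-hour gap → hour 23); so signage placement must finish by hour 23 and therefore start by hour 18.
Since signage placement (must start by hour 18) depends on it, registration desk setup must finish by hour 18. Backing off its 2-hour duration gives a latest start of hour 16.
Since registration desk setup (must start by hour 16) depends on it, AV cabling must finish by hour 16. Backing off its 2-hour duration gives a latest start of hour 14.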